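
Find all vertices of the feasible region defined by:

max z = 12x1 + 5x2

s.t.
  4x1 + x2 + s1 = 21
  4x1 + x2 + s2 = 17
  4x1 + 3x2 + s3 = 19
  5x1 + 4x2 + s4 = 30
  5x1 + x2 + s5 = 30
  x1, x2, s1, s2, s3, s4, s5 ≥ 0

(0, 0), (4.25, 0), (4, 1), (0, 6.333)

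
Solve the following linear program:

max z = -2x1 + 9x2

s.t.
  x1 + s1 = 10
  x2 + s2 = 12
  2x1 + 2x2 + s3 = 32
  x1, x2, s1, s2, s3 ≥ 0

Evaluate the objective at each vertex of the feasible region:
  z(0, 0) = 0
  z(10, 0) = -20
  z(10, 6) = 34
  z(4, 12) = 100
  z(0, 12) = 108  ←
The maximum is at x1 = 0, x2 = 12.

x1 = 0, x2 = 12, z = 108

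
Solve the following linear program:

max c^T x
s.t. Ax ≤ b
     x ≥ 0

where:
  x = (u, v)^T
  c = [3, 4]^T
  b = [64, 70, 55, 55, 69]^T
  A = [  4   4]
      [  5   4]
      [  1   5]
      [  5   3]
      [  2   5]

Evaluate the objective at each vertex of the feasible region:
  z(0, 0) = 0
  z(11, 0) = 33
  z(5, 10) = 55  ←
  z(0, 11) = 44
The maximum is at u = 5, v = 10.

u = 5, v = 10, z = 55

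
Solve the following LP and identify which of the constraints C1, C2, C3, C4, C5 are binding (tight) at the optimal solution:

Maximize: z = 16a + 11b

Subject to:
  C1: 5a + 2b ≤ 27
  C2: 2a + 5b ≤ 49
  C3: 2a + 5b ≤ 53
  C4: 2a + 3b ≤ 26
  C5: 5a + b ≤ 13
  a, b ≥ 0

At a = 1, b = 8, compute slack b - a·x for each constraint:
  C1: 27 − 21 = 6  (slack)
  C2: 49 − 42 = 7  (slack)
  C3: 53 − 42 = 11  (slack)
  C4: 26 − 26 = 0  (binding)
  C5: 13 − 13 = 0  (binding)

Optimal: a = 1, b = 8
Binding: C4, C5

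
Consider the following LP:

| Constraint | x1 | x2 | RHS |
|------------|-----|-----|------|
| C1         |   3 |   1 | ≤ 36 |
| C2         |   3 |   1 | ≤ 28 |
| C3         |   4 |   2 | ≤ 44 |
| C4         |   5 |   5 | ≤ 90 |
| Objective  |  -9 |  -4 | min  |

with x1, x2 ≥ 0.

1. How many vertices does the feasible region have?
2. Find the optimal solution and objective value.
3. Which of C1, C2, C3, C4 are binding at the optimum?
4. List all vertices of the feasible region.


1. 5
2. x1 = 6, x2 = 10, z = -94
3. C2, C3
4. (0, 0), (9.333, 0), (6, 10), (4, 14), (0, 18)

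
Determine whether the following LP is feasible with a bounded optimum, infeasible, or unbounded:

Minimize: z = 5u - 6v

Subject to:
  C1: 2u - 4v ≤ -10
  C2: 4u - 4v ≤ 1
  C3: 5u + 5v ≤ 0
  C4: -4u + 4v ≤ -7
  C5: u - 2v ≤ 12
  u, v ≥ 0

Infeasible (no feasible solution exists)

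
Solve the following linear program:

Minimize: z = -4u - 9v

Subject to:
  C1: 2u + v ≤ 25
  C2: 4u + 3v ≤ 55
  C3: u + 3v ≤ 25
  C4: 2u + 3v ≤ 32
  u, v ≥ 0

Evaluate the objective at each vertex of the feasible region:
  z(0, 0) = 0
  z(12.5, 0) = -50
  z(10.75, 3.5) = -74.5
  z(7, 6) = -82  ←
  z(0, 8.333) = -75
The minimum is at u = 7, v = 6.

u = 7, v = 6, z = -82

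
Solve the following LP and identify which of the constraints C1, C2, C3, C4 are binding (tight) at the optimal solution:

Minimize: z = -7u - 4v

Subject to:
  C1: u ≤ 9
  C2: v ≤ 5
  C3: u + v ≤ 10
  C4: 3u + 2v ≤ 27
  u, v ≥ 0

At u = 9, v = 0, compute slack b - a·x for each constraint:
  C1: 9 − 9 = 0  (binding)
  C2: 5 − 0 = 5  (slack)
  C3: 10 − 9 = 1  (slack)
  C4: 27 − 27 = 0  (binding)

Optimal: u = 9, v = 0
Binding: C1, C4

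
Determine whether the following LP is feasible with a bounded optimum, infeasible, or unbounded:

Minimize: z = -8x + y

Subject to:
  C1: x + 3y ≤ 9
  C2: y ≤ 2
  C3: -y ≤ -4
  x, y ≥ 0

Infeasible (no feasible solution exists)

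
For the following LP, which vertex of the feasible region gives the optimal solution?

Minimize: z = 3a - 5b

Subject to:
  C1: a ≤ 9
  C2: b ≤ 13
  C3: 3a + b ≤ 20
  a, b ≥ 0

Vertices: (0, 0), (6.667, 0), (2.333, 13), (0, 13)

Evaluate the objective at each vertex of the feasible region:
  z(0, 0) = 0
  z(6.667, 0) = 20
  z(2.333, 13) = -58
  z(0, 13) = -65  ←
The minimum is at a = 0, b = 13.

(0, 13)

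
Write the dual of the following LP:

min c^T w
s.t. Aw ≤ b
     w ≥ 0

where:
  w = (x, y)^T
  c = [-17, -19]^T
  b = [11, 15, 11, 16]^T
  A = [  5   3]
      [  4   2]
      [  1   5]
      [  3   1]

Primal min cᵀx s.t. Ax ≤ b, x ≥ 0  →  Dual max −bᵀy s.t. Aᵀy ≥ −c, y ≥ 0.

Maximize: z = -11y1 - 15y2 - 11y3 - 16y4

Subject to:
  5y1 + 4y2 + y3 + 3y4 ≥ 17
  3y1 + 2y2 + 5y3 + y4 ≥ 19
  y1, y2, y3, y4 ≥ 0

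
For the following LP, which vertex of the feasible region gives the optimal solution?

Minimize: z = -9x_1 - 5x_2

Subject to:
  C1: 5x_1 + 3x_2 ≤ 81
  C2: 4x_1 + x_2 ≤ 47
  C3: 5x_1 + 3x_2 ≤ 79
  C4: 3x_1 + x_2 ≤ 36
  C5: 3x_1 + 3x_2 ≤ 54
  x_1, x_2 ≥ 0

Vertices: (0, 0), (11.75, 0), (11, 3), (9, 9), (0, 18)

Evaluate the objective at each vertex of the feasible region:
  z(0, 0) = 0
  z(11.75, 0) = -105.8
  z(11, 3) = -114
  z(9, 9) = -126  ←
  z(0, 18) = -90
The minimum is at x_1 = 9, x_2 = 9.

(9, 9)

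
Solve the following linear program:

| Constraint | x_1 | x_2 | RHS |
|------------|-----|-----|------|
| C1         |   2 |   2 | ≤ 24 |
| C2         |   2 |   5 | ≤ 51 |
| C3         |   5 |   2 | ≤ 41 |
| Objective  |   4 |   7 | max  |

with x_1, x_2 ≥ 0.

Evaluate the objective at each vertex of the feasible region:
  z(0, 0) = 0
  z(8.2, 0) = 32.8
  z(5.667, 6.333) = 67
  z(3, 9) = 75  ←
  z(0, 10.2) = 71.4
The maximum is at x_1 = 3, x_2 = 9.

x_1 = 3, x_2 = 9, z = 75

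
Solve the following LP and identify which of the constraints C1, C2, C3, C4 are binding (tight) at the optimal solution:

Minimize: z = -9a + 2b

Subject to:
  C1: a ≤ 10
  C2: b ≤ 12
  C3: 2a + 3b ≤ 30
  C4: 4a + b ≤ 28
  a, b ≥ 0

At a = 7, b = 0, compute slack b - a·x for each constraint:
  C1: 10 − 7 = 3  (slack)
  C2: 12 − 0 = 12  (slack)
  C3: 30 − 14 = 16  (slack)
  C4: 28 − 28 = 0  (binding)

Optimal: a = 7, b = 0
Binding: C4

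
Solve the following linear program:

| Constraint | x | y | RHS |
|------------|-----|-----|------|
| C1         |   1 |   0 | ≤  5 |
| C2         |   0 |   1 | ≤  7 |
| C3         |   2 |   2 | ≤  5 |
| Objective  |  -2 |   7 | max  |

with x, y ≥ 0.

Evaluate the objective at each vertex of the feasible region:
  z(0, 0) = 0
  z(2.5, 0) = -5
  z(0, 2.5) = 17.5  ←
The maximum is at x = 0, y = 2.5.

x = 0, y = 2.5, z = 17.5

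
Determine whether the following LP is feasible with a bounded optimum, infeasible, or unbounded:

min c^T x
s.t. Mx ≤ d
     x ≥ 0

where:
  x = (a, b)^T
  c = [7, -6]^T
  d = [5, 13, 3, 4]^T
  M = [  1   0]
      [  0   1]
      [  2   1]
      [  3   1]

Feasible with a bounded optimal solution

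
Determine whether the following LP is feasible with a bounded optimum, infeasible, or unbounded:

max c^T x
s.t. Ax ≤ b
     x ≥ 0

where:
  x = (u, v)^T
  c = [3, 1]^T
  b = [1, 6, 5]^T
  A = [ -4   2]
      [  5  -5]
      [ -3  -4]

Unbounded (objective can increase without bound)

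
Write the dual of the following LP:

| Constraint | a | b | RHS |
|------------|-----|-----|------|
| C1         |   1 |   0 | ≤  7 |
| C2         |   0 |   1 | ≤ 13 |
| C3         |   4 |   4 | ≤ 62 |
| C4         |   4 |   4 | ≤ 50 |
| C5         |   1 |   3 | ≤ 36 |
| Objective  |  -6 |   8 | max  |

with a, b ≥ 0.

Primal max cᵀx s.t. Ax ≤ b, x ≥ 0  →  Dual min bᵀy s.t. Aᵀy ≥ c, y ≥ 0.

Minimize: z = 7y1 + 13y2 + 62y3 + 50y4 + 36y5

Subject to:
  y1 + 4y3 + 4y4 + y5 ≥ -6
  y2 + 4y3 + 4y4 + 3y5 ≥ 8
  y1, y2, y3, y4, y5 ≥ 0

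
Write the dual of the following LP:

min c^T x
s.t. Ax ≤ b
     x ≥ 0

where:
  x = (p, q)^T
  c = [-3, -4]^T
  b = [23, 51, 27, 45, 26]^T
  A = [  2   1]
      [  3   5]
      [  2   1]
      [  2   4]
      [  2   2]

Primal min cᵀx s.t. Ax ≤ b, x ≥ 0  →  Dual max −bᵀy s.t. Aᵀy ≥ −c, y ≥ 0.

Maximize: z = -23y1 - 51y2 - 27y3 - 45y4 - 26y5

Subject to:
  2y1 + 3y2 + 2y3 + 2y4 + 2y5 ≥ 3
  y1 + 5y2 + y3 + 4y4 + 2y5 ≥ 4
  y1, y2, y3, y4, y5 ≥ 0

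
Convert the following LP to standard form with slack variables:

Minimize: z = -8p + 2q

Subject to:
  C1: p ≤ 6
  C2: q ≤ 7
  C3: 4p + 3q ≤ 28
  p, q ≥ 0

min z = -8p + 2q

s.t.
  p + s1 = 6
  q + s2 = 7
  4p + 3q + s3 = 28
  p, q, s1, s2, s3 ≥ 0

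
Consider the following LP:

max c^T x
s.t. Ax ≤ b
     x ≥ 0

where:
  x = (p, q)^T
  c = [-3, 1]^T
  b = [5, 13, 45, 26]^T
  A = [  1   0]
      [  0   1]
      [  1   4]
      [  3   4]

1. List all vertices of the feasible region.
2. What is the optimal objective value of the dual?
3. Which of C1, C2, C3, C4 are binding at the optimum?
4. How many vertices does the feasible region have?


1. (0, 0), (5, 0), (5, 2.75), (0, 6.5)
2. 6.5
3. C4
4. 4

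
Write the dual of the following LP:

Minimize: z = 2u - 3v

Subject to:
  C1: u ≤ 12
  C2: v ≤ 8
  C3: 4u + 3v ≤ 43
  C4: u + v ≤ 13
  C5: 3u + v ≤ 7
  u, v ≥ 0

Primal min cᵀx s.t. Ax ≤ b, x ≥ 0  →  Dual max −bᵀy s.t. Aᵀy ≥ −c, y ≥ 0.

Maximize: z = -12y1 - 8y2 - 43y3 - 13y4 - 7y5

Subject to:
  y1 + 4y3 + y4 + 3y5 ≥ -2
  y2 + 3y3 + y4 + y5 ≥ 3
  y1, y2, y3, y4, y5 ≥ 0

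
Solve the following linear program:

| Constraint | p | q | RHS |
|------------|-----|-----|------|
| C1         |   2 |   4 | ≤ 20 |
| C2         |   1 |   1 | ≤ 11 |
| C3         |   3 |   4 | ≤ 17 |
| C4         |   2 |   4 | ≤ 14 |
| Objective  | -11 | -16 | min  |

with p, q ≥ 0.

Evaluate the objective at each vertex of the feasible region:
  z(0, 0) = 0
  z(5.667, 0) = -62.33
  z(3, 2) = -65  ←
  z(0, 3.5) = -56
The minimum is at p = 3, q = 2.

p = 3, q = 2, z = -65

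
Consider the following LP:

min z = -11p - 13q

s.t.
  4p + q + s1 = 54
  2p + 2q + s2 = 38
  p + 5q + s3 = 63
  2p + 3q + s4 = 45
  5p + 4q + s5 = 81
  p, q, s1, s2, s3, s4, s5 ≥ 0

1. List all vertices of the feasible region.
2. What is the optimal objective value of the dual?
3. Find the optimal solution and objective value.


1. (0, 0), (13.5, 0), (12.27, 4.909), (9, 9), (5.143, 11.57), (0, 12.6)
2. -216
3. p = 9, q = 9, z = -216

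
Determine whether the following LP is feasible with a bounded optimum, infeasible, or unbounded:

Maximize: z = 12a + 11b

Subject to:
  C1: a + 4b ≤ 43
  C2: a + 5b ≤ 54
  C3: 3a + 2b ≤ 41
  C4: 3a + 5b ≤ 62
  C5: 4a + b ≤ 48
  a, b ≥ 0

Feasible with a bounded optimal solution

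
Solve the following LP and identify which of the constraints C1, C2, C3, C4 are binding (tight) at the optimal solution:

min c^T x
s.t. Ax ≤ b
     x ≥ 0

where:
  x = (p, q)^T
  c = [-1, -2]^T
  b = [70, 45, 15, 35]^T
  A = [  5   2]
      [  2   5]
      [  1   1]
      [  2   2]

At p = 10, q = 5, compute slack b - a·x for each constraint:
  C1: 70 − 60 = 10  (slack)
  C2: 45 − 45 = 0  (binding)
  C3: 15 − 15 = 0  (binding)
  C4: 35 − 30 = 5  (slack)

Optimal: p = 10, q = 5
Binding: C2, C3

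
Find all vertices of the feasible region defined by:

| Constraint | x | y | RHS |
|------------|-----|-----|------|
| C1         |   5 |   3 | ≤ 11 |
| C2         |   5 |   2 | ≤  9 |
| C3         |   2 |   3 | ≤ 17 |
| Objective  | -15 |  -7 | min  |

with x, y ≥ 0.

(0, 0), (1.8, 0), (1, 2), (0, 3.667)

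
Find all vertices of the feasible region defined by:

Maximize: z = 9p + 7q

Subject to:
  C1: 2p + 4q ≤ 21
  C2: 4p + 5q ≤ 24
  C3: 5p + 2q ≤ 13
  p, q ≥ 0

(0, 0), (2.6, 0), (1, 4), (0, 4.8)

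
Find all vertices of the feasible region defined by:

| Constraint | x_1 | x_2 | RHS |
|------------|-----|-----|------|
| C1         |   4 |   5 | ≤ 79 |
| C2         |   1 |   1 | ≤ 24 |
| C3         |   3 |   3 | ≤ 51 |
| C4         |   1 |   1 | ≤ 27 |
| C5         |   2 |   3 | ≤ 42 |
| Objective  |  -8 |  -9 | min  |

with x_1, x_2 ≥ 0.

(0, 0), (17, 0), (9, 8), (0, 14)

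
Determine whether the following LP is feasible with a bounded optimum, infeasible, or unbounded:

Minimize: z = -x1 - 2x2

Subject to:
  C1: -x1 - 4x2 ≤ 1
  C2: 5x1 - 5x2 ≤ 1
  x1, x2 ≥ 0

Unbounded (objective can decrease without bound)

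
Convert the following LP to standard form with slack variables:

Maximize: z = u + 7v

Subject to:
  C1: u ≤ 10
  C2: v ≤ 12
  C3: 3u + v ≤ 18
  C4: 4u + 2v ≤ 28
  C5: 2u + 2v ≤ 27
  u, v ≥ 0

max z = u + 7v

s.t.
  u + s1 = 10
  v + s2 = 12
  3u + v + s3 = 18
  4u + 2v + s4 = 28
  2u + 2v + s5 = 27
  u, v, s1, s2, s3, s4, s5 ≥ 0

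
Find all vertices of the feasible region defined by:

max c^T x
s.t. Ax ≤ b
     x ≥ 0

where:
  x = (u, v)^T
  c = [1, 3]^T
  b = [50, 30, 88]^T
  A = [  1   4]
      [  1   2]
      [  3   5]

(0, 0), (29.33, 0), (26, 2), (10, 10), (0, 12.5)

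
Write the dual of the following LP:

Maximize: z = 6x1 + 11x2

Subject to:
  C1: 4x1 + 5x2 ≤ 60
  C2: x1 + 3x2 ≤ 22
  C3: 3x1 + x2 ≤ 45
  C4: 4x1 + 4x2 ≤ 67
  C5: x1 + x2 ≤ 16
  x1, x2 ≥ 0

Primal max cᵀx s.t. Ax ≤ b, x ≥ 0  →  Dual min bᵀy s.t. Aᵀy ≥ c, y ≥ 0.

Minimize: z = 60y1 + 22y2 + 45y3 + 67y4 + 16y5

Subject to:
  4y1 + y2 + 3y3 + 4y4 + y5 ≥ 6
  5y1 + 3y2 + y3 + 4y4 + y5 ≥ 11
  y1, y2, y3, y4, y5 ≥ 0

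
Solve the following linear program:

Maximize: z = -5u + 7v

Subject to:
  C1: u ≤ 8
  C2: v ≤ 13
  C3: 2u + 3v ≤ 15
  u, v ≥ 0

Evaluate the objective at each vertex of the feasible region:
  z(0, 0) = 0
  z(7.5, 0) = -37.5
  z(0, 5) = 35  ←
The maximum is at u = 0, v = 5.

u = 0, v = 5, z = 35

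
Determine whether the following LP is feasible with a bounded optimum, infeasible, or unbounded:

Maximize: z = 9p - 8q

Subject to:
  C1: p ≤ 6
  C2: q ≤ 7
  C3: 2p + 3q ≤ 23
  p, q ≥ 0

Feasible with a bounded optimal solution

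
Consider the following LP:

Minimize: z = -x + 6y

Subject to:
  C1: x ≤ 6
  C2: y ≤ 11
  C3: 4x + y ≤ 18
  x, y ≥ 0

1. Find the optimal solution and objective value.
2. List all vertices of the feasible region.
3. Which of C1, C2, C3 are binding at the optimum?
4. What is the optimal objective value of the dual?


1. x = 4.5, y = 0, z = -4.5
2. (0, 0), (4.5, 0), (1.75, 11), (0, 11)
3. C3
4. -4.5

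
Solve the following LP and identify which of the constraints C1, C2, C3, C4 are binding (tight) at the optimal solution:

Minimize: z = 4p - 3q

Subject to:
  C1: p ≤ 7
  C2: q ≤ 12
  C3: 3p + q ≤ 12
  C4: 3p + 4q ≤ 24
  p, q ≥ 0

At p = 0, q = 6, compute slack b - a·x for each constraint:
  C1: 7 − 0 = 7  (slack)
  C2: 12 − 6 = 6  (slack)
  C3: 12 − 6 = 6  (slack)
  C4: 24 − 24 = 0  (binding)

Optimal: p = 0, q = 6
Binding: C4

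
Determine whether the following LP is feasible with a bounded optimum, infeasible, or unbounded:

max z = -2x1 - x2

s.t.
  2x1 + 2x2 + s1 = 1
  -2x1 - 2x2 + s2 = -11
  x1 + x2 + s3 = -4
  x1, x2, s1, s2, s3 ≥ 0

Infeasible (no feasible solution exists)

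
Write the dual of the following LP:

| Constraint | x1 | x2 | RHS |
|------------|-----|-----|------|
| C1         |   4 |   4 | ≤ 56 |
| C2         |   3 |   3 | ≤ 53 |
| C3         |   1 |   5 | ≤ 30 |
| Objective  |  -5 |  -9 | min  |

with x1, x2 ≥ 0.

Primal min cᵀx s.t. Ax ≤ b, x ≥ 0  →  Dual max −bᵀy s.t. Aᵀy ≥ −c, y ≥ 0.

Maximize: z = -56y1 - 53y2 - 30y3

Subject to:
  4y1 + 3y2 + y3 ≥ 5
  4y1 + 3y2 + 5y3 ≥ 9
  y1, y2, y3 ≥ 0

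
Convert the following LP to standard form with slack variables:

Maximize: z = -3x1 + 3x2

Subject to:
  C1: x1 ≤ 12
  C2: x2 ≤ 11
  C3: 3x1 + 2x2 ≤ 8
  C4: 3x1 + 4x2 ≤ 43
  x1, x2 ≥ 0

max z = -3x1 + 3x2

s.t.
  x1 + s1 = 12
  x2 + s2 = 11
  3x1 + 2x2 + s3 = 8
  3x1 + 4x2 + s4 = 43
  x1, x2, s1, s2, s3, s4 ≥ 0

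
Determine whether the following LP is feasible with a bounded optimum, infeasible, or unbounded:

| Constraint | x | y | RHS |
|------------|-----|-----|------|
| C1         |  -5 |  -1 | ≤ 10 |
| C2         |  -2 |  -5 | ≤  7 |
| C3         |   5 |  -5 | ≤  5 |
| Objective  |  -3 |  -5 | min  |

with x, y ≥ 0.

Unbounded (objective can decrease without bound)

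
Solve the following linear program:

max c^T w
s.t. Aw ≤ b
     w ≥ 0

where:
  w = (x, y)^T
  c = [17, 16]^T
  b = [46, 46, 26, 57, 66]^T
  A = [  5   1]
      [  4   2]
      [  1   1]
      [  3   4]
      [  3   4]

Evaluate the objective at each vertex of the feasible region:
  z(0, 0) = 0
  z(9.2, 0) = 156.4
  z(7.667, 7.667) = 253
  z(7, 9) = 263  ←
  z(0, 14.25) = 228
The maximum is at x = 7, y = 9.

x = 7, y = 9, z = 263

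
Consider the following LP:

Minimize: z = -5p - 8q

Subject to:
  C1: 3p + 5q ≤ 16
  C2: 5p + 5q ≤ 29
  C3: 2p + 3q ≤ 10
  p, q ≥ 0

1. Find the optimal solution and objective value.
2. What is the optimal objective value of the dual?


1. p = 2, q = 2, z = -26
2. -26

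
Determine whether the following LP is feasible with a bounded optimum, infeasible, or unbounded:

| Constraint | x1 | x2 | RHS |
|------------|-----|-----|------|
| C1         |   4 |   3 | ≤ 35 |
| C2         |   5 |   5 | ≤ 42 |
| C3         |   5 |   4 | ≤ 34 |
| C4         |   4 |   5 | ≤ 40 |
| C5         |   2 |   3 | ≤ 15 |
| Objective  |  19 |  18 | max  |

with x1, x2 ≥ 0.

Feasible with a bounded optimal solution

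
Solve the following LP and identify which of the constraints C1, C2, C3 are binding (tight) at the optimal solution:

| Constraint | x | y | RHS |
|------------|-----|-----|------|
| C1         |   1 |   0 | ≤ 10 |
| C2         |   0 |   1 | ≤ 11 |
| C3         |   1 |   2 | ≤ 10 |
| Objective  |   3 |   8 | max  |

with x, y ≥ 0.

At x = 0, y = 5, compute slack b - a·x for each constraint:
  C1: 10 − 0 = 10  (slack)
  C2: 11 − 5 = 6  (slack)
  C3: 10 − 10 = 0  (binding)

Optimal: x = 0, y = 5
Binding: C3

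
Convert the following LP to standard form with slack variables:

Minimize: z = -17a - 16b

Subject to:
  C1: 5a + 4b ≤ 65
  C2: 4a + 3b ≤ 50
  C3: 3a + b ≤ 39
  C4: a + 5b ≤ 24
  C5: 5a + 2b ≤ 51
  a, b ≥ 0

min z = -17a - 16b

s.t.
  5a + 4b + s1 = 65
  4a + 3b + s2 = 50
  3a + b + s3 = 39
  a + 5b + s4 = 24
  5a + 2b + s5 = 51
  a, b, s1, s2, s3, s4, s5 ≥ 0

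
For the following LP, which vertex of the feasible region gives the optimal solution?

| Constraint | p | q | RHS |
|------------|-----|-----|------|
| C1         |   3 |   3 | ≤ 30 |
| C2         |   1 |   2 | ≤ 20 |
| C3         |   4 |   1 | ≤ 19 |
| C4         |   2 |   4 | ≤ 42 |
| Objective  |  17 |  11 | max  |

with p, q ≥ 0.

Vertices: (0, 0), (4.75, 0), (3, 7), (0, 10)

Evaluate the objective at each vertex of the feasible region:
  z(0, 0) = 0
  z(4.75, 0) = 80.75
  z(3, 7) = 128  ←
  z(0, 10) = 110
The maximum is at p = 3, q = 7.

(3, 7)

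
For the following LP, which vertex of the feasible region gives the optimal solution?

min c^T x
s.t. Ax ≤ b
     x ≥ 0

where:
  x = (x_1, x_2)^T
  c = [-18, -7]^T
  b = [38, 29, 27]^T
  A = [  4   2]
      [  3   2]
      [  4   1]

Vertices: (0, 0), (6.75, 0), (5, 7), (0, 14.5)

Evaluate the objective at each vertex of the feasible region:
  z(0, 0) = 0
  z(6.75, 0) = -121.5
  z(5, 7) = -139  ←
  z(0, 14.5) = -101.5
The minimum is at x_1 = 5, x_2 = 7.

(5, 7)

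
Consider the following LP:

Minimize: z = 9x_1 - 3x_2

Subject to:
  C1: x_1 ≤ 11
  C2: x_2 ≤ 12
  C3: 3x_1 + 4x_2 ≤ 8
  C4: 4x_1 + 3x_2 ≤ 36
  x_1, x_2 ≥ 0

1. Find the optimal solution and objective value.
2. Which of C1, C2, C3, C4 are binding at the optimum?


1. x_1 = 0, x_2 = 2, z = -6
2. C3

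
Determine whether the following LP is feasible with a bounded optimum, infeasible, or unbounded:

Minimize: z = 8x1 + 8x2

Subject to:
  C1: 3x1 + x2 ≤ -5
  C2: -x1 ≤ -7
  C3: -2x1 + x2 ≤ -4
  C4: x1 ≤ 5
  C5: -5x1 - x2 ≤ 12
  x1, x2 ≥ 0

Infeasible (no feasible solution exists)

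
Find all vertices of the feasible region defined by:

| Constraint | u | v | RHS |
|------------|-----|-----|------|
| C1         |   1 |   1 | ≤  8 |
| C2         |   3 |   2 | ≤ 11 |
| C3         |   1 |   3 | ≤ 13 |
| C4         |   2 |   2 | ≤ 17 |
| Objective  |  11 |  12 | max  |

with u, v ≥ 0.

(0, 0), (3.667, 0), (1, 4), (0, 4.333)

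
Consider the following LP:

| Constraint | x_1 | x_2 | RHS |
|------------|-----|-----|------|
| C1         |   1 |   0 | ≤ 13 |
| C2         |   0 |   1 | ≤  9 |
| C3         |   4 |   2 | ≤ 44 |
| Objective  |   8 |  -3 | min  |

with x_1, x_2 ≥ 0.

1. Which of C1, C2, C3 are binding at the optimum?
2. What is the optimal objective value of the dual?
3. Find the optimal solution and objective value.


1. C2
2. -27
3. x_1 = 0, x_2 = 9, z = -27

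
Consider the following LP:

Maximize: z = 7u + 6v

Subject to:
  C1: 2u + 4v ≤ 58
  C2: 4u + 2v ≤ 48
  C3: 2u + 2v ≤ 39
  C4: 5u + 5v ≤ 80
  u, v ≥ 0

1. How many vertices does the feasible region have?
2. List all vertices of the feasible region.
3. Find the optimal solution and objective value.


1. 5
2. (0, 0), (12, 0), (8, 8), (3, 13), (0, 14.5)
3. u = 8, v = 8, z = 104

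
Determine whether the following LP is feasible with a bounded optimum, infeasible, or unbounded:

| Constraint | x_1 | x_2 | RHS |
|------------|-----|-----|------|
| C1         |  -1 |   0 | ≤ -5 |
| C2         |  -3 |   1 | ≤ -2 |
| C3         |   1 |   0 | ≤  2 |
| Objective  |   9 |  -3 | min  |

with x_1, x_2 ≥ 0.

Infeasible (no feasible solution exists)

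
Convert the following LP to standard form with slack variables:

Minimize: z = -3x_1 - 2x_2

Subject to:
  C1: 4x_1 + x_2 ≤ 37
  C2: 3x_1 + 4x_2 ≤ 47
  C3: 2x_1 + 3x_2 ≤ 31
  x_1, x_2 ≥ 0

min z = -3x_1 - 2x_2

s.t.
  4x_1 + x_2 + s1 = 37
  3x_1 + 4x_2 + s2 = 47
  2x_1 + 3x_2 + s3 = 31
  x_1, x_2, s1, s2, s3 ≥ 0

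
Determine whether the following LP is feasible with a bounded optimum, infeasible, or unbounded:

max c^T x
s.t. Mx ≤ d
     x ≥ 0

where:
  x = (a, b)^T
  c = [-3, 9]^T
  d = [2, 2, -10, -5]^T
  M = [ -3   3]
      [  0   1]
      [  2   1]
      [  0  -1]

Infeasible (no feasible solution exists)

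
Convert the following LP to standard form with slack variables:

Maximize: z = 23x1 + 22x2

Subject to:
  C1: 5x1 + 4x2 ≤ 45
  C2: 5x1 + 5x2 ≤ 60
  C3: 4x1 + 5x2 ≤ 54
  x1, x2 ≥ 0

max z = 23x1 + 22x2

s.t.
  5x1 + 4x2 + s1 = 45
  5x1 + 5x2 + s2 = 60
  4x1 + 5x2 + s3 = 54
  x1, x2, s1, s2, s3 ≥ 0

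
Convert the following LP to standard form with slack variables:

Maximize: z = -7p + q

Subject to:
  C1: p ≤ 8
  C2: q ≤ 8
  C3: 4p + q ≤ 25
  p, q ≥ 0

max z = -7p + q

s.t.
  p + s1 = 8
  q + s2 = 8
  4p + q + s3 = 25
  p, q, s1, s2, s3 ≥ 0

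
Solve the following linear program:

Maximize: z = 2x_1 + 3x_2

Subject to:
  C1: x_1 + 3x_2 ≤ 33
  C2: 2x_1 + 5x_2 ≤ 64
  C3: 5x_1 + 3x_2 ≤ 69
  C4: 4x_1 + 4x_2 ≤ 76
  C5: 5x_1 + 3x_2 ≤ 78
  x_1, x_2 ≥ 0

Evaluate the objective at each vertex of the feasible region:
  z(0, 0) = 0
  z(13.8, 0) = 27.6
  z(9, 8) = 42  ←
  z(0, 11) = 33
The maximum is at x_1 = 9, x_2 = 8.

x_1 = 9, x_2 = 8, z = 42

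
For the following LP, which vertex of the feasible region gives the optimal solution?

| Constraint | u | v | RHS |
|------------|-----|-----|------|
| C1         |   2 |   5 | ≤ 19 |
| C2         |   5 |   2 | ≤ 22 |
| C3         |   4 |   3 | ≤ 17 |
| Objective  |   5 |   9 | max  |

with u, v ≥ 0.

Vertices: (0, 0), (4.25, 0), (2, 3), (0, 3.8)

Evaluate the objective at each vertex of the feasible region:
  z(0, 0) = 0
  z(4.25, 0) = 21.25
  z(2, 3) = 37  ←
  z(0, 3.8) = 34.2
The maximum is at u = 2, v = 3.

(2, 3)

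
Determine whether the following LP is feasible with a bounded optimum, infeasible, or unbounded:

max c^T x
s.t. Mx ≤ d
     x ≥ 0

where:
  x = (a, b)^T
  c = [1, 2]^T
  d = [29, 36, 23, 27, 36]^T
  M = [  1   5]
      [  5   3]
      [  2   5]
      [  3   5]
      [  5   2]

Feasible with a bounded optimal solution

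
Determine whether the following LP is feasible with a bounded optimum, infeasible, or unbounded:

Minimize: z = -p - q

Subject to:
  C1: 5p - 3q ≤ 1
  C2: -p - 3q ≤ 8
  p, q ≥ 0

Unbounded (objective can decrease without bound)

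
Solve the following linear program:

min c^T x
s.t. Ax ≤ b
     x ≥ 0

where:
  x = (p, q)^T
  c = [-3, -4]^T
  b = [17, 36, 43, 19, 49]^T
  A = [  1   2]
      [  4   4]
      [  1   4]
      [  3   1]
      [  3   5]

Evaluate the objective at each vertex of the feasible region:
  z(0, 0) = 0
  z(6.333, 0) = -19
  z(5, 4) = -31
  z(1, 8) = -35  ←
  z(0, 8.5) = -34
The minimum is at p = 1, q = 8.

p = 1, q = 8, z = -35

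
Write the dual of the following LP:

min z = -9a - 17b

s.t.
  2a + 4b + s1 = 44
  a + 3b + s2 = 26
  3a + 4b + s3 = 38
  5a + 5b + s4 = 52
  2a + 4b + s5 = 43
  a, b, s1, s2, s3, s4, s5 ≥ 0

Primal min cᵀx s.t. Ax ≤ b, x ≥ 0  →  Dual max −bᵀy s.t. Aᵀy ≥ −c, y ≥ 0.

Maximize: z = -44y1 - 26y2 - 38y3 - 52y4 - 43y5

Subject to:
  2y1 + y2 + 3y3 + 5y4 + 2y5 ≥ 9
  4y1 + 3y2 + 4y3 + 5y4 + 4y5 ≥ 17
  y1, y2, y3, y4, y5 ≥ 0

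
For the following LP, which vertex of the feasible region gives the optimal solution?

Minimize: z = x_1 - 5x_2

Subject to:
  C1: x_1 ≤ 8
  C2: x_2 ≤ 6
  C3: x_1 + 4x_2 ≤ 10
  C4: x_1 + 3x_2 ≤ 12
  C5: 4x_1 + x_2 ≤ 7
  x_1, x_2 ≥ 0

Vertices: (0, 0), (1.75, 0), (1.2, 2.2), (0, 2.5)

Evaluate the objective at each vertex of the feasible region:
  z(0, 0) = 0
  z(1.75, 0) = 1.75
  z(1.2, 2.2) = -9.8
  z(0, 2.5) = -12.5  ←
The minimum is at x_1 = 0, x_2 = 2.5.

(0, 2.5)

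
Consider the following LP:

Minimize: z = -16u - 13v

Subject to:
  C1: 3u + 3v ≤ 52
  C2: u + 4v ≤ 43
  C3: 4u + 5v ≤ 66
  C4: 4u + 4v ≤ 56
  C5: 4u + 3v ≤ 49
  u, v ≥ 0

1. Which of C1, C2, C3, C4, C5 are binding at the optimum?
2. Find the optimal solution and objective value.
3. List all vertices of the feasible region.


1. C4, C5
2. u = 7, v = 7, z = -203
3. (0, 0), (12.25, 0), (7, 7), (4.333, 9.667), (0, 10.75)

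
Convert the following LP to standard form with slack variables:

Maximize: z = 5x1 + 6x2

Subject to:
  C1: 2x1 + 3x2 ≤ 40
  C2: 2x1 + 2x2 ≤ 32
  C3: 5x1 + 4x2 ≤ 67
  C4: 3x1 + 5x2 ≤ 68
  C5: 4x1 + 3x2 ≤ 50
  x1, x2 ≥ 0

max z = 5x1 + 6x2

s.t.
  2x1 + 3x2 + s1 = 40
  2x1 + 2x2 + s2 = 32
  5x1 + 4x2 + s3 = 67
  3x1 + 5x2 + s4 = 68
  4x1 + 3x2 + s5 = 50
  x1, x2, s1, s2, s3, s4, s5 ≥ 0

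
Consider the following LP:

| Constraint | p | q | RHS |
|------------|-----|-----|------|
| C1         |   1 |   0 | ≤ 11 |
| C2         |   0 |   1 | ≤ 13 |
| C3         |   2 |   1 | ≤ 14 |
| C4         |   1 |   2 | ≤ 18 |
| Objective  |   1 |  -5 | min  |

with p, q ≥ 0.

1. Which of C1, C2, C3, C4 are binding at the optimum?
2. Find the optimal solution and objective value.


1. C4
2. p = 0, q = 9, z = -45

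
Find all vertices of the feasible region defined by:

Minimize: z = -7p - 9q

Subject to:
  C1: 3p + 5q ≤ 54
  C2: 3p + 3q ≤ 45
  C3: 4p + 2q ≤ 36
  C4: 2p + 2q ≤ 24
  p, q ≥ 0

(0, 0), (9, 0), (6, 6), (3, 9), (0, 10.8)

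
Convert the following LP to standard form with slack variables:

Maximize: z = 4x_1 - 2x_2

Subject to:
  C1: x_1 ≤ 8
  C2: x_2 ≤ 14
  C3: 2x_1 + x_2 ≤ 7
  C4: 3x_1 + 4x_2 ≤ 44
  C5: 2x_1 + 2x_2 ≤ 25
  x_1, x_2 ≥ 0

max z = 4x_1 - 2x_2

s.t.
  x_1 + s1 = 8
  x_2 + s2 = 14
  2x_1 + x_2 + s3 = 7
  3x_1 + 4x_2 + s4 = 44
  2x_1 + 2x_2 + s5 = 25
  x_1, x_2, s1, s2, s3, s4, s5 ≥ 0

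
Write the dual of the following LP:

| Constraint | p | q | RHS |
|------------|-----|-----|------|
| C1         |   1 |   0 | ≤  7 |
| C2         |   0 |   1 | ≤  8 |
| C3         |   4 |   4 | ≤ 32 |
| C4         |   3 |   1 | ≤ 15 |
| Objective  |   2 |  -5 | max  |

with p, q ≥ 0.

Primal max cᵀx s.t. Ax ≤ b, x ≥ 0  →  Dual min bᵀy s.t. Aᵀy ≥ c, y ≥ 0.

Minimize: z = 7y1 + 8y2 + 32y3 + 15y4

Subject to:
  y1 + 4y3 + 3y4 ≥ 2
  y2 + 4y3 + y4 ≥ -5
  y1, y2, y3, y4 ≥ 0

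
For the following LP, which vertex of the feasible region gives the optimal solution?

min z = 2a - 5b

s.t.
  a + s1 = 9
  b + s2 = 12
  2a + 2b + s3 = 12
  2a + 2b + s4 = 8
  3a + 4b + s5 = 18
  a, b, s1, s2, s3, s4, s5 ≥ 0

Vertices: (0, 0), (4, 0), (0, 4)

Evaluate the objective at each vertex of the feasible region:
  z(0, 0) = 0
  z(4, 0) = 8
  z(0, 4) = -20  ←
The minimum is at a = 0, b = 4.

(0, 4)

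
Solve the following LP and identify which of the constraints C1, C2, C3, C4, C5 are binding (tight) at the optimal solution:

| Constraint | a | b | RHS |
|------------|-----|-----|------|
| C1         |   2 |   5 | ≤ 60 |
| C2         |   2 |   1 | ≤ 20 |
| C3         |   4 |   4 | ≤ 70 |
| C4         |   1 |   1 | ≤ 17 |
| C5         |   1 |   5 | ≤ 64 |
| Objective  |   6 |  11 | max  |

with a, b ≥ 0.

At a = 5, b = 10, compute slack b - a·x for each constraint:
  C1: 60 − 60 = 0  (binding)
  C2: 20 − 20 = 0  (binding)
  C3: 70 − 60 = 10  (slack)
  C4: 17 − 15 = 2  (slack)
  C5: 64 − 55 = 9  (slack)

Optimal: a = 5, b = 10
Binding: C1, C2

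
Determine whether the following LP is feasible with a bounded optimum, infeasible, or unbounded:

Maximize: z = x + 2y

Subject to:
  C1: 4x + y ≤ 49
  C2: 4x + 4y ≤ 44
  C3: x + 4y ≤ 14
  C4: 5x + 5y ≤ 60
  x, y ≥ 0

Feasible with a bounded optimal solution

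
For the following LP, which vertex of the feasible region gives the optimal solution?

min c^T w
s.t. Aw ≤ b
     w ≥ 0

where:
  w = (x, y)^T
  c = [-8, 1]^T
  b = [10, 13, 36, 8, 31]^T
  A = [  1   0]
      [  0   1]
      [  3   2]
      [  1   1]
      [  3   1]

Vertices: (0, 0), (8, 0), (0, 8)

Evaluate the objective at each vertex of the feasible region:
  z(0, 0) = 0
  z(8, 0) = -64  ←
  z(0, 8) = 8
The minimum is at x = 8, y = 0.

(8, 0)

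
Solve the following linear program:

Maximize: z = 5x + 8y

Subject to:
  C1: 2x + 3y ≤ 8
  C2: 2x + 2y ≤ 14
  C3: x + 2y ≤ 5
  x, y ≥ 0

Evaluate the objective at each vertex of the feasible region:
  z(0, 0) = 0
  z(4, 0) = 20
  z(1, 2) = 21  ←
  z(0, 2.5) = 20
The maximum is at x = 1, y = 2.

x = 1, y = 2, z = 21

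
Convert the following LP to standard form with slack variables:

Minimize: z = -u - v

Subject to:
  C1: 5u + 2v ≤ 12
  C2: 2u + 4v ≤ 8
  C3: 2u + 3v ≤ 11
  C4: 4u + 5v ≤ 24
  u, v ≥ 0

min z = -u - v

s.t.
  5u + 2v + s1 = 12
  2u + 4v + s2 = 8
  2u + 3v + s3 = 11
  4u + 5v + s4 = 24
  u, v, s1, s2, s3, s4 ≥ 0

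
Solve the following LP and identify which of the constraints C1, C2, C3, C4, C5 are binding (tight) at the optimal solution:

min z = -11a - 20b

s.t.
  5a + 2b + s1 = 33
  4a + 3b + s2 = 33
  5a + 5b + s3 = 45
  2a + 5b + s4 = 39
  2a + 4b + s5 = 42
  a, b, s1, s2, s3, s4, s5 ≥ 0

At a = 2, b = 7, compute slack b - a·x for each constraint:
  C1: 33 − 24 = 9  (slack)
  C2: 33 − 29 = 4  (slack)
  C3: 45 − 45 = 0  (binding)
  C4: 39 − 39 = 0  (binding)
  C5: 42 − 32 = 10  (slack)

Optimal: a = 2, b = 7
Binding: C3, C4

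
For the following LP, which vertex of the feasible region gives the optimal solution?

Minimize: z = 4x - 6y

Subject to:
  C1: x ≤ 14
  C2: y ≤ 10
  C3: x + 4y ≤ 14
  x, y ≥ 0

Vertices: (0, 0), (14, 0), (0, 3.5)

Evaluate the objective at each vertex of the feasible region:
  z(0, 0) = 0
  z(14, 0) = 56
  z(0, 3.5) = -21  ←
The minimum is at x = 0, y = 3.5.

(0, 3.5)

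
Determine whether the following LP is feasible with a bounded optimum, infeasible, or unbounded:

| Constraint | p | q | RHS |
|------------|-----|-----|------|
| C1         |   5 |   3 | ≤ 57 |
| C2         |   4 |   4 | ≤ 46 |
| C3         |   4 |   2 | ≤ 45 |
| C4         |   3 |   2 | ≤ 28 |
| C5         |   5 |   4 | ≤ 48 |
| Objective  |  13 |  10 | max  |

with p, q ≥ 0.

Feasible with a bounded optimal solution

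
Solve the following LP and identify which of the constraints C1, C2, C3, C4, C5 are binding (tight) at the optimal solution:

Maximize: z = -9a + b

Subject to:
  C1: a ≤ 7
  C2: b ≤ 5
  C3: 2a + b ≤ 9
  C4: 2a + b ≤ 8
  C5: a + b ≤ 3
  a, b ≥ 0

At a = 0, b = 3, compute slack b - a·x for each constraint:
  C1: 7 − 0 = 7  (slack)
  C2: 5 − 3 = 2  (slack)
  C3: 9 − 3 = 6  (slack)
  C4: 8 − 3 = 5  (slack)
  C5: 3 − 3 = 0  (binding)

Optimal: a = 0, b = 3
Binding: C5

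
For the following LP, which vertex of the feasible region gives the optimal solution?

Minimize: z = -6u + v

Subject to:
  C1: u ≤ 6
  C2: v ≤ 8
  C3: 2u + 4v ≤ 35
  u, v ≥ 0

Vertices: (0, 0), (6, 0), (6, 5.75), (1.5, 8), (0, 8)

Evaluate the objective at each vertex of the feasible region:
  z(0, 0) = 0
  z(6, 0) = -36  ←
  z(6, 5.75) = -30.25
  z(1.5, 8) = -1
  z(0, 8) = 8
The minimum is at u = 6, v = 0.

(6, 0)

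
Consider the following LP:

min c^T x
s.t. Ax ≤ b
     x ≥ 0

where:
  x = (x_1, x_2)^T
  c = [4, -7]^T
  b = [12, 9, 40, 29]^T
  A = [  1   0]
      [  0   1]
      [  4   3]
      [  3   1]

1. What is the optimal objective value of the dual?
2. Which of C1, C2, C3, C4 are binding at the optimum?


1. -63
2. C2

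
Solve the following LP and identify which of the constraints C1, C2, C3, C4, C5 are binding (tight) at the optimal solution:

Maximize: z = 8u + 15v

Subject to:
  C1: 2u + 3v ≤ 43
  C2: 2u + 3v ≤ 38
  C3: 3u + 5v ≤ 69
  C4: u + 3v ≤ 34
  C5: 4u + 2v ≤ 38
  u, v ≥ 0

At u = 4, v = 10, compute slack b - a·x for each constraint:
  C1: 43 − 38 = 5  (slack)
  C2: 38 − 38 = 0  (binding)
  C3: 69 − 62 = 7  (slack)
  C4: 34 − 34 = 0  (binding)
  C5: 38 − 36 = 2  (slack)

Optimal: u = 4, v = 10
Binding: C2, C4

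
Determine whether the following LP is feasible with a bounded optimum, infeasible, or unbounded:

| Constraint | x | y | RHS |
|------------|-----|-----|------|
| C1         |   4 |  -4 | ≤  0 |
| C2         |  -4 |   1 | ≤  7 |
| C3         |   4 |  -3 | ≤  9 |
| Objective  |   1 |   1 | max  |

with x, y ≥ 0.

Unbounded (objective can increase without bound)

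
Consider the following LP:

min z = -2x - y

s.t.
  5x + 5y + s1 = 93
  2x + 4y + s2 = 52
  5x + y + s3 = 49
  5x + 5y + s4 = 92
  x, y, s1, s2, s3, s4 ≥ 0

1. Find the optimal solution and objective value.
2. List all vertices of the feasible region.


1. x = 8, y = 9, z = -25
2. (0, 0), (9.8, 0), (8, 9), (0, 13)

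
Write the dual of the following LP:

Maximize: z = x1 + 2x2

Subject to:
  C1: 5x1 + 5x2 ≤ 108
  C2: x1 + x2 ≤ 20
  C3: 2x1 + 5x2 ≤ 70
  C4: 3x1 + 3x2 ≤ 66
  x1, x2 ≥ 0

Primal max cᵀx s.t. Ax ≤ b, x ≥ 0  →  Dual min bᵀy s.t. Aᵀy ≥ c, y ≥ 0.

Minimize: z = 108y1 + 20y2 + 70y3 + 66y4

Subject to:
  5y1 + y2 + 2y3 + 3y4 ≥ 1
  5y1 + y2 + 5y3 + 3y4 ≥ 2
  y1, y2, y3, y4 ≥ 0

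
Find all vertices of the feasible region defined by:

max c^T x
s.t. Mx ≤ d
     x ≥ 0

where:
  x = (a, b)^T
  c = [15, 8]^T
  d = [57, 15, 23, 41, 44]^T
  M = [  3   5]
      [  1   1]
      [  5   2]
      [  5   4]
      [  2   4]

(0, 0), (4.6, 0), (1, 9), (0, 10.25)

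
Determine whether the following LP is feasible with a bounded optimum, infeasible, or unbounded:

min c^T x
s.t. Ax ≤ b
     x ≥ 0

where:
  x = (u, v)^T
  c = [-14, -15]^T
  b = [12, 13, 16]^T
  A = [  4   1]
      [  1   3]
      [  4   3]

Feasible with a bounded optimal solution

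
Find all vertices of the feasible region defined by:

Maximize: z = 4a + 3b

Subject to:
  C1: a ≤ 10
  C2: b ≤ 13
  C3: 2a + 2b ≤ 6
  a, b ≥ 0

(0, 0), (3, 0), (0, 3)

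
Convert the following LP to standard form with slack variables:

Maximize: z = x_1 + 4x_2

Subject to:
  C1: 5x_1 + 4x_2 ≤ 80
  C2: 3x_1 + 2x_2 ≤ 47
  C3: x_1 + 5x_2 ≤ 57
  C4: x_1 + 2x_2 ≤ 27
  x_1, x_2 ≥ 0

max z = x_1 + 4x_2

s.t.
  5x_1 + 4x_2 + s1 = 80
  3x_1 + 2x_2 + s2 = 47
  x_1 + 5x_2 + s3 = 57
  x_1 + 2x_2 + s4 = 27
  x_1, x_2, s1, s2, s3, s4 ≥ 0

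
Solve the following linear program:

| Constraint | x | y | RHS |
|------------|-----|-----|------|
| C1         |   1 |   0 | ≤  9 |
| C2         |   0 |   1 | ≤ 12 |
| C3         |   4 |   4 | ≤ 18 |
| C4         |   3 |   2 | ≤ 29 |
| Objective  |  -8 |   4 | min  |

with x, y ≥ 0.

Evaluate the objective at each vertex of the feasible region:
  z(0, 0) = 0
  z(4.5, 0) = -36  ←
  z(0, 4.5) = 18
The minimum is at x = 4.5, y = 0.

x = 4.5, y = 0, z = -36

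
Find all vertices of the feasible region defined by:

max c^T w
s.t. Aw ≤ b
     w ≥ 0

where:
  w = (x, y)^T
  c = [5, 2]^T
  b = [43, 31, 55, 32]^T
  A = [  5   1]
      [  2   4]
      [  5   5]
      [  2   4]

(0, 0), (8.6, 0), (8, 3), (6.5, 4.5), (0, 7.75)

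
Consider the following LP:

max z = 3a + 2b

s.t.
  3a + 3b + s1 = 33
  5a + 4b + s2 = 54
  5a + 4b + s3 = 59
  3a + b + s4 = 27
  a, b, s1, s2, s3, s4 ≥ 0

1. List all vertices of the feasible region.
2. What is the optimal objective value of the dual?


1. (0, 0), (9, 0), (8, 3), (0, 11)
2. 30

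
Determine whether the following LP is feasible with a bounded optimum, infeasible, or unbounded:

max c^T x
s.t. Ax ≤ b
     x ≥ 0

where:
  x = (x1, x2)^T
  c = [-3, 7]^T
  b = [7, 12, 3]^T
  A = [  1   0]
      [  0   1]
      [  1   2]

Feasible with a bounded optimal solution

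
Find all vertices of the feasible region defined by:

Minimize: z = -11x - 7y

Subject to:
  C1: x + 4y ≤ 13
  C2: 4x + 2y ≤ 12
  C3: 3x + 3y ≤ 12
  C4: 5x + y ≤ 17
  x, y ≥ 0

(0, 0), (3, 0), (2, 2), (1, 3), (0, 3.25)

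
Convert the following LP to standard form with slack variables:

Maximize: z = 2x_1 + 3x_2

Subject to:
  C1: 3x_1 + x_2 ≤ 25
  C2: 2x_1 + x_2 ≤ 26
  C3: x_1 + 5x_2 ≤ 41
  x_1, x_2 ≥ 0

max z = 2x_1 + 3x_2

s.t.
  3x_1 + x_2 + s1 = 25
  2x_1 + x_2 + s2 = 26
  x_1 + 5x_2 + s3 = 41
  x_1, x_2, s1, s2, s3 ≥ 0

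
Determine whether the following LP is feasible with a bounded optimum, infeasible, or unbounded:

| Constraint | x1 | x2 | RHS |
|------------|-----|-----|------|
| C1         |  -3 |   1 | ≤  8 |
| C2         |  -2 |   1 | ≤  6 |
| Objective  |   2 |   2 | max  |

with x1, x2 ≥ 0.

Unbounded (objective can increase without bound)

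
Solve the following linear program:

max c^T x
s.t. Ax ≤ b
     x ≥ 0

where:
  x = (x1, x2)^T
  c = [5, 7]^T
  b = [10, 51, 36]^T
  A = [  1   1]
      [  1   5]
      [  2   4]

Evaluate the objective at each vertex of the feasible region:
  z(0, 0) = 0
  z(10, 0) = 50
  z(2, 8) = 66  ←
  z(0, 9) = 63
The maximum is at x1 = 2, x2 = 8.

x1 = 2, x2 = 8, z = 66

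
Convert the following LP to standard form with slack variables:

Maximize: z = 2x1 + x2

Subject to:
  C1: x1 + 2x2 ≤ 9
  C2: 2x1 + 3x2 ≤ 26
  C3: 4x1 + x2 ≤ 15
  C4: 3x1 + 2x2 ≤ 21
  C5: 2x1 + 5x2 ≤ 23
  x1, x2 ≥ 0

max z = 2x1 + x2

s.t.
  x1 + 2x2 + s1 = 9
  2x1 + 3x2 + s2 = 26
  4x1 + x2 + s3 = 15
  3x1 + 2x2 + s4 = 21
  2x1 + 5x2 + s5 = 23
  x1, x2, s1, s2, s3, s4, s5 ≥ 0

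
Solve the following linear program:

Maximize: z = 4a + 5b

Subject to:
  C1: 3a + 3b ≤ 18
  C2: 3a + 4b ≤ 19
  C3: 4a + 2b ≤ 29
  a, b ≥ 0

Evaluate the objective at each vertex of the feasible region:
  z(0, 0) = 0
  z(6, 0) = 24
  z(5, 1) = 25  ←
  z(0, 4.75) = 23.75
The maximum is at a = 5, b = 1.

a = 5, b = 1, z = 25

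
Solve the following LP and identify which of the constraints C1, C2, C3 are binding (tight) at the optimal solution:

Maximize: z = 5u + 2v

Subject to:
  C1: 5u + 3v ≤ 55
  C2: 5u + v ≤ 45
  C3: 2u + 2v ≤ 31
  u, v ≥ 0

At u = 8, v = 5, compute slack b - a·x for each constraint:
  C1: 55 − 55 = 0  (binding)
  C2: 45 − 45 = 0  (binding)
  C3: 31 − 26 = 5  (slack)

Optimal: u = 8, v = 5
Binding: C1, C2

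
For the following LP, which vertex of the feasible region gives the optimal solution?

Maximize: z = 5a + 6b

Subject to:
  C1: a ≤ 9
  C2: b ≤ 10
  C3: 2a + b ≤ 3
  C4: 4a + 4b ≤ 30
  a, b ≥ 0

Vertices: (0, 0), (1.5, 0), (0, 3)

Evaluate the objective at each vertex of the feasible region:
  z(0, 0) = 0
  z(1.5, 0) = 7.5
  z(0, 3) = 18  ←
The maximum is at a = 0, b = 3.

(0, 3)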